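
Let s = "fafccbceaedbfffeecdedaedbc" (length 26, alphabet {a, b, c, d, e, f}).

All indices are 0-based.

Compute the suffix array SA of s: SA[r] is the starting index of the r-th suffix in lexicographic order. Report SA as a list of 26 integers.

[21, 8, 1, 24, 5, 11, 25, 4, 3, 17, 6, 20, 23, 10, 18, 7, 16, 19, 22, 9, 15, 0, 2, 14, 13, 12]

rank→(start, suffix):
  0 → (21, 'aedbc')
  1 → (8, 'aedbfffeecdedaedbc')
  2 → (1, 'afccbceaedbfffeecdedaedbc')
  3 → (24, 'bc')
  4 → (5, 'bceaedbfffeecdedaedbc')
  5 → (11, 'bfffeecdedaedbc')
  6 → (25, 'c')
  7 → (4, 'cbceaedbfffeecdedaedbc')
  8 → (3, 'ccbceaedbfffeecdedaedbc')
  9 → (17, 'cdedaedbc')
  10 → (6, 'ceaedbfffeecdedaedbc')
  11 → (20, 'daedbc')
  12 → (23, 'dbc')
  13 → (10, 'dbfffeecdedaedbc')
  14 → (18, 'dedaedbc')
  15 → (7, 'eaedbfffeecdedaedbc')
  16 → (16, 'ecdedaedbc')
  17 → (19, 'edaedbc')
  18 → (22, 'edbc')
  19 → (9, 'edbfffeecdedaedbc')
  20 → (15, 'eecdedaedbc')
  21 → (0, 'fafccbceaedbfffeecdedaedbc')
  22 → (2, 'fccbceaedbfffeecdedaedbc')
  23 → (14, 'feecdedaedbc')
  24 → (13, 'ffeecdedaedbc')
  25 → (12, 'fffeecdedaedbc')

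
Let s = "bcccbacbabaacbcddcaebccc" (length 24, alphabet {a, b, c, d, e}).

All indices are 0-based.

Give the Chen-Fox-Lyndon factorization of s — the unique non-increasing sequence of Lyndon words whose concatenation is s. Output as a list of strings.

["bccc", "b", "acb", "ab", "aacbcddcaebccc"]

emit factor 1: 'bccc' (i=0, period=4)
emit factor 2: 'b' (i=4, period=1)
emit factor 3: 'acb' (i=5, period=3)
emit factor 4: 'ab' (i=8, period=2)
emit factor 5: 'aacbcddcaebccc' (i=10, period=14)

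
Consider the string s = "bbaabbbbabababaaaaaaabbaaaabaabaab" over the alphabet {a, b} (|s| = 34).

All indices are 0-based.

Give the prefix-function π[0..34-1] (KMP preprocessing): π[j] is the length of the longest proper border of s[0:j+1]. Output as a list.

π[0] = 0
j=1 s[j]='b': π[1]=1 (border 'b')
j=2 s[j]='a': k: 1→0; π[2]=0 (border '')
j=3 s[j]='a': π[3]=0 (border '')
j=4 s[j]='b': π[4]=1 (border 'b')
j=5 s[j]='b': π[5]=2 (border 'bb')
j=6 s[j]='b': k: 2→1; π[6]=2 (border 'bb')
j=7 s[j]='b': k: 2→1; π[7]=2 (border 'bb')
j=8 s[j]='a': π[8]=3 (border 'bba')
j=9 s[j]='b': k: 3→0; π[9]=1 (border 'b')
j=10 s[j]='a': k: 1→0; π[10]=0 (border '')
j=11 s[j]='b': π[11]=1 (border 'b')
j=12 s[j]='a': k: 1→0; π[12]=0 (border '')
j=13 s[j]='b': π[13]=1 (border 'b')
j=14 s[j]='a': k: 1→0; π[14]=0 (border '')
j=15 s[j]='a': π[15]=0 (border '')
j=16 s[j]='a': π[16]=0 (border '')
j=17 s[j]='a': π[17]=0 (border '')
j=18 s[j]='a': π[18]=0 (border '')
j=19 s[j]='a': π[19]=0 (border '')
j=20 s[j]='a': π[20]=0 (border '')
j=21 s[j]='b': π[21]=1 (border 'b')
j=22 s[j]='b': π[22]=2 (border 'bb')
j=23 s[j]='a': π[23]=3 (border 'bba')
j=24 s[j]='a': π[24]=4 (border 'bbaa')
j=25 s[j]='a': k: 4→0; π[25]=0 (border '')
j=26 s[j]='a': π[26]=0 (border '')
j=27 s[j]='b': π[27]=1 (border 'b')
j=28 s[j]='a': k: 1→0; π[28]=0 (border '')
j=29 s[j]='a': π[29]=0 (border '')
j=30 s[j]='b': π[30]=1 (border 'b')
j=31 s[j]='a': k: 1→0; π[31]=0 (border '')
j=32 s[j]='a': π[32]=0 (border '')
j=33 s[j]='b': π[33]=1 (border 'b')

[0, 1, 0, 0, 1, 2, 2, 2, 3, 1, 0, 1, 0, 1, 0, 0, 0, 0, 0, 0, 0, 1, 2, 3, 4, 0, 0, 1, 0, 0, 1, 0, 0, 1]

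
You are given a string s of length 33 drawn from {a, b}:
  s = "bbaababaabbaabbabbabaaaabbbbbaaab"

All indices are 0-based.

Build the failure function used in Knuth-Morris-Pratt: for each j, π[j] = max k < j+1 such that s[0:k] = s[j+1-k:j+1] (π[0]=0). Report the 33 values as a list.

π[0] = 0
j=1 s[j]='b': π[1]=1 (border 'b')
j=2 s[j]='a': k: 1→0; π[2]=0 (border '')
j=3 s[j]='a': π[3]=0 (border '')
j=4 s[j]='b': π[4]=1 (border 'b')
j=5 s[j]='a': k: 1→0; π[5]=0 (border '')
j=6 s[j]='b': π[6]=1 (border 'b')
j=7 s[j]='a': k: 1→0; π[7]=0 (border '')
j=8 s[j]='a': π[8]=0 (border '')
j=9 s[j]='b': π[9]=1 (border 'b')
j=10 s[j]='b': π[10]=2 (border 'bb')
j=11 s[j]='a': π[11]=3 (border 'bba')
j=12 s[j]='a': π[12]=4 (border 'bbaa')
j=13 s[j]='b': π[13]=5 (border 'bbaab')
j=14 s[j]='b': k: 5→1; π[14]=2 (border 'bb')
j=15 s[j]='a': π[15]=3 (border 'bba')
j=16 s[j]='b': k: 3→0; π[16]=1 (border 'b')
j=17 s[j]='b': π[17]=2 (border 'bb')
j=18 s[j]='a': π[18]=3 (border 'bba')
j=19 s[j]='b': k: 3→0; π[19]=1 (border 'b')
j=20 s[j]='a': k: 1→0; π[20]=0 (border '')
j=21 s[j]='a': π[21]=0 (border '')
j=22 s[j]='a': π[22]=0 (border '')
j=23 s[j]='a': π[23]=0 (border '')
j=24 s[j]='b': π[24]=1 (border 'b')
j=25 s[j]='b': π[25]=2 (border 'bb')
j=26 s[j]='b': k: 2→1; π[26]=2 (border 'bb')
j=27 s[j]='b': k: 2→1; π[27]=2 (border 'bb')
j=28 s[j]='b': k: 2→1; π[28]=2 (border 'bb')
j=29 s[j]='a': π[29]=3 (border 'bba')
j=30 s[j]='a': π[30]=4 (border 'bbaa')
j=31 s[j]='a': k: 4→0; π[31]=0 (border '')
j=32 s[j]='b': π[32]=1 (border 'b')

[0, 1, 0, 0, 1, 0, 1, 0, 0, 1, 2, 3, 4, 5, 2, 3, 1, 2, 3, 1, 0, 0, 0, 0, 1, 2, 2, 2, 2, 3, 4, 0, 1]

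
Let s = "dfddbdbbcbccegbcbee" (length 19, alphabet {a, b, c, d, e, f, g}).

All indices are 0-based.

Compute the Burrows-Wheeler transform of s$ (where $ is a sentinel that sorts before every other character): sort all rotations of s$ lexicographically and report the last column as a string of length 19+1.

rank  rotation              last
    0  $dfddbdbbcbccegbcbee  e
    1  bbcbccegbcbee$dfddbd  d
    2  bcbccegbcbee$dfddbdb  b
    3  bcbee$dfddbdbbcbcceg  g
    4  bccegbcbee$dfddbdbbc  c
    5  bdbbcbccegbcbee$dfdd  d
    6  bee$dfddbdbbcbccegbc  c
    7  cbccegbcbee$dfddbdbb  b
    8  cbee$dfddbdbbcbccegb  b
    9  ccegbcbee$dfddbdbbcb  b
   10  cegbcbee$dfddbdbbcbc  c
   11  dbbcbccegbcbee$dfddb  b
   12  dbdbbcbccegbcbee$dfd  d
   13  ddbdbbcbccegbcbee$df  f
   14  dfddbdbbcbccegbcbee$  $
   15  e$dfddbdbbcbccegbcbe  e
   16  ee$dfddbdbbcbccegbcb  b
   17  egbcbee$dfddbdbbcbcc  c
   18  fddbdbbcbccegbcbee$d  d
   19  gbcbee$dfddbdbbcbcce  e

edbgcdcbbbcbdf$ebcde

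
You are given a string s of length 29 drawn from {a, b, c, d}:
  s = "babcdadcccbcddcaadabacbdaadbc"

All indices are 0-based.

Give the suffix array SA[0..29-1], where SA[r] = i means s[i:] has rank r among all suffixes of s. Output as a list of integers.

[15, 24, 18, 1, 20, 16, 25, 5, 0, 19, 27, 2, 10, 22, 28, 14, 9, 21, 8, 7, 3, 11, 23, 17, 4, 26, 13, 6, 12]

rank | idx | suffix
   0 |  15 | aadabacbdaadbc
   1 |  24 | aadbc
   2 |  18 | abacbdaadbc
   3 |   1 | abcdadcccbcddcaadabacbdaadbc
   4 |  20 | acbdaadbc
   5 |  16 | adabacbdaadbc
   6 |  25 | adbc
   7 |   5 | adcccbcddcaadabacbdaadbc
   8 |   0 | babcdadcccbcddcaadabacbdaadbc
   9 |  19 | bacbdaadbc
  10 |  27 | bc
  11 |   2 | bcdadcccbcddcaadabacbdaadbc
  12 |  10 | bcddcaadabacbdaadbc
  13 |  22 | bdaadbc
  14 |  28 | c
  15 |  14 | caadabacbdaadbc
  16 |   9 | cbcddcaadabacbdaadbc
  17 |  21 | cbdaadbc
  18 |   8 | ccbcddcaadabacbdaadbc
  19 |   7 | cccbcddcaadabacbdaadbc
  20 |   3 | cdadcccbcddcaadabacbdaadbc
  21 |  11 | cddcaadabacbdaadbc
  22 |  23 | daadbc
  23 |  17 | dabacbdaadbc
  24 |   4 | dadcccbcddcaadabacbdaadbc
  25 |  26 | dbc
  26 |  13 | dcaadabacbdaadbc
  27 |   6 | dcccbcddcaadabacbdaadbc
  28 |  12 | ddcaadabacbdaadbc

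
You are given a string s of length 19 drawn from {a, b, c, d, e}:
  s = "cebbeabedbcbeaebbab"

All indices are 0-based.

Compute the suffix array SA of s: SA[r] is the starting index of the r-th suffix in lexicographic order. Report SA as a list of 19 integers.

sorted suffixes:
  #0 SA[0]=17  'ab'
  #1 SA[1]=5  'abedbcbeaebbab'
  #2 SA[2]=13  'aebbab'
  #3 SA[3]=18  'b'
  #4 SA[4]=16  'bab'
  #5 SA[5]=15  'bbab'
  #6 SA[6]=2  'bbeabedbcbeaebbab'
  #7 SA[7]=9  'bcbeaebbab'
  #8 SA[8]=3  'beabedbcbeaebbab'
  #9 SA[9]=11  'beaebbab'
  #10 SA[10]=6  'bedbcbeaebbab'
  #11 SA[11]=10  'cbeaebbab'
  #12 SA[12]=0  'cebbeabedbcbeaebbab'
  #13 SA[13]=8  'dbcbeaebbab'
  #14 SA[14]=4  'eabedbcbeaebbab'
  #15 SA[15]=12  'eaebbab'
  #16 SA[16]=14  'ebbab'
  #17 SA[17]=1  'ebbeabedbcbeaebbab'
  #18 SA[18]=7  'edbcbeaebbab'

[17, 5, 13, 18, 16, 15, 2, 9, 3, 11, 6, 10, 0, 8, 4, 12, 14, 1, 7]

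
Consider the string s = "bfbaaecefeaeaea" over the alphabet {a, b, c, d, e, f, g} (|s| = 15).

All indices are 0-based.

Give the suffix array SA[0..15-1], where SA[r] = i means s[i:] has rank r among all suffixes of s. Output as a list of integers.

[14, 3, 12, 10, 4, 2, 0, 6, 13, 11, 9, 5, 7, 1, 8]

sorted suffixes:
  #0 SA[0]=14  'a'
  #1 SA[1]=3  'aaecefeaeaea'
  #2 SA[2]=12  'aea'
  #3 SA[3]=10  'aeaea'
  #4 SA[4]=4  'aecefeaeaea'
  #5 SA[5]=2  'baaecefeaeaea'
  #6 SA[6]=0  'bfbaaecefeaeaea'
  #7 SA[7]=6  'cefeaeaea'
  #8 SA[8]=13  'ea'
  #9 SA[9]=11  'eaea'
  #10 SA[10]=9  'eaeaea'
  #11 SA[11]=5  'ecefeaeaea'
  #12 SA[12]=7  'efeaeaea'
  #13 SA[13]=1  'fbaaecefeaeaea'
  #14 SA[14]=8  'feaeaea'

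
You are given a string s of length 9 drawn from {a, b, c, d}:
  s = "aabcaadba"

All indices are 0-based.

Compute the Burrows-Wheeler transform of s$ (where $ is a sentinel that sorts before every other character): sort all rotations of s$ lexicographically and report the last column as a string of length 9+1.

ab$caadaba

rank  rotation    last
    0  $aabcaadba  a
    1  a$aabcaadb  b
    2  aabcaadba$  $
    3  aadba$aabc  c
    4  abcaadba$a  a
    5  adba$aabca  a
    6  ba$aabcaad  d
    7  bcaadba$aa  a
    8  caadba$aab  b
    9  dba$aabcaa  a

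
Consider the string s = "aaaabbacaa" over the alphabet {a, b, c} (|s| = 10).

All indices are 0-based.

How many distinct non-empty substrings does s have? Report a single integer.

44

sorted suffixes:
  #0 SA[0]=9  'a'
  #1 SA[1]=8  'aa'
  #2 SA[2]=0  'aaaabbacaa'
  #3 SA[3]=1  'aaabbacaa'
  #4 SA[4]=2  'aabbacaa'
  #5 SA[5]=3  'abbacaa'
  #6 SA[6]=6  'acaa'
  #7 SA[7]=5  'bacaa'
  #8 SA[8]=4  'bbacaa'
  #9 SA[9]=7  'caa'

SA = [9, 8, 0, 1, 2, 3, 6, 5, 4, 7]
i: (SA[i-1],SA[i]) lcp shared
  1: (9,8) 1 'a'
  2: (8,0) 2 'aa'
  3: (0,1) 3 'aaa'
  4: (1,2) 2 'aa'
  5: (2,3) 1 'a'
  6: (3,6) 1 'a'
  7: (6,5) 0 ''
  8: (5,4) 1 'b'
  9: (4,7) 0 ''

n(n+1)/2 = 10·11/2 = 55
Σ LCP = 0 + 1 + 2 + 3 + 2 + 1 + 1 + 0 + 1 + 0 = 11
distinct = 55 − 11 = 44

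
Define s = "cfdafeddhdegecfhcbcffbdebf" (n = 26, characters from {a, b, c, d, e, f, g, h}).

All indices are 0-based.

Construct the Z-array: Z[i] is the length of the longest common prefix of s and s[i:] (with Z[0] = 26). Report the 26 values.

Z[0]=26
i=1: outside box; Z[1]=0
i=2: outside box; Z[2]=0
i=3: outside box; Z[3]=0
i=4: outside box; Z[4]=0
i=5: outside box; Z[5]=0
i=6: outside box; Z[6]=0
i=7: outside box; Z[7]=0
i=8: outside box; Z[8]=0
i=9: outside box; Z[9]=0
i=10: outside box; Z[10]=0
i=11: outside box; Z[11]=0
i=12: outside box; Z[12]=0
i=13: outside box; Z[13]=2 grow→box=[13,15)
i=14: min(r-i=1, Z[1]=0)=0; Z[14]=0
i=15: outside box; Z[15]=0
i=16: outside box; Z[16]=1 grow→box=[16,17)
i=17: outside box; Z[17]=0
i=18: outside box; Z[18]=2 grow→box=[18,20)
i=19: min(r-i=1, Z[1]=0)=0; Z[19]=0
i=20: outside box; Z[20]=0
i=21: outside box; Z[21]=0
i=22: outside box; Z[22]=0
i=23: outside box; Z[23]=0
i=24: outside box; Z[24]=0
i=25: outside box; Z[25]=0

[26, 0, 0, 0, 0, 0, 0, 0, 0, 0, 0, 0, 0, 2, 0, 0, 1, 0, 2, 0, 0, 0, 0, 0, 0, 0]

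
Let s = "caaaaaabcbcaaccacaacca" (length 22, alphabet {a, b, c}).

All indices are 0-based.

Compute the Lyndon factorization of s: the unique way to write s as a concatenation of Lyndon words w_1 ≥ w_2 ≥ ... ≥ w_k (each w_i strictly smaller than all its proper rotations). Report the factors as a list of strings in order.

["c", "aaaaaabcbcaaccacaacc", "a"]

emit factor 1: 'c' (i=0, period=1)
emit factor 2: 'aaaaaabcbcaaccacaacc' (i=1, period=20)
emit factor 3: 'a' (i=21, period=1)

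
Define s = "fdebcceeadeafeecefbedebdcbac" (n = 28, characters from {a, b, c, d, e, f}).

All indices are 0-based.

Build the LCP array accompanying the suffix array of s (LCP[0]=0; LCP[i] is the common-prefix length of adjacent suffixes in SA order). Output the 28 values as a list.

[0, 1, 1, 0, 1, 1, 1, 0, 1, 1, 1, 2, 0, 1, 2, 3, 0, 2, 1, 2, 1, 1, 1, 2, 1, 0, 1, 1]

sorted suffixes:
  #0 SA[0]=26  'ac'
  #1 SA[1]=8  'adeafeecefbedebdcbac'
  #2 SA[2]=11  'afeecefbedebdcbac'
  #3 SA[3]=25  'bac'
  #4 SA[4]=3  'bcceeadeafeecefbedebdcbac'
  #5 SA[5]=22  'bdcbac'
  #6 SA[6]=18  'bedebdcbac'
  #7 SA[7]=27  'c'
  #8 SA[8]=24  'cbac'
  #9 SA[9]=4  'cceeadeafeecefbedebdcbac'
  #10 SA[10]=5  'ceeadeafeecefbedebdcbac'
  #11 SA[11]=15  'cefbedebdcbac'
  #12 SA[12]=23  'dcbac'
  #13 SA[13]=9  'deafeecefbedebdcbac'
  #14 SA[14]=1  'debcceeadeafeecefbedebdcbac'
  #15 SA[15]=20  'debdcbac'
  #16 SA[16]=7  'eadeafeecefbedebdcbac'
  #17 SA[17]=10  'eafeecefbedebdcbac'
  #18 SA[18]=2  'ebcceeadeafeecefbedebdcbac'
  #19 SA[19]=21  'ebdcbac'
  #20 SA[20]=14  'ecefbedebdcbac'
  #21 SA[21]=19  'edebdcbac'
  #22 SA[22]=6  'eeadeafeecefbedebdcbac'
  #23 SA[23]=13  'eecefbedebdcbac'
  #24 SA[24]=16  'efbedebdcbac'
  #25 SA[25]=17  'fbedebdcbac'
  #26 SA[26]=0  'fdebcceeadeafeecefbedebdcbac'
  #27 SA[27]=12  'feecefbedebdcbac'

SA = [26, 8, 11, 25, 3, 22, 18, 27, 24, 4, 5, 15, 23, 9, 1, 20, 7, 10, 2, 21, 14, 19, 6, 13, 16, 17, 0, 12]
[i] adj suffixes → lcp
  [1] 26/8 → 1 ('a')
  [2] 8/11 → 1 ('a')
  [3] 11/25 → 0 ('')
  [4] 25/3 → 1 ('b')
  [5] 3/22 → 1 ('b')
  [6] 22/18 → 1 ('b')
  [7] 18/27 → 0 ('')
  [8] 27/24 → 1 ('c')
  [9] 24/4 → 1 ('c')
  [10] 4/5 → 1 ('c')
  [11] 5/15 → 2 ('ce')
  [12] 15/23 → 0 ('')
  [13] 23/9 → 1 ('d')
  [14] 9/1 → 2 ('de')
  [15] 1/20 → 3 ('deb')
  [16] 20/7 → 0 ('')
  [17] 7/10 → 2 ('ea')
  [18] 10/2 → 1 ('e')
  [19] 2/21 → 2 ('eb')
  [20] 21/14 → 1 ('e')
  [21] 14/19 → 1 ('e')
  [22] 19/6 → 1 ('e')
  [23] 6/13 → 2 ('ee')
  [24] 13/16 → 1 ('e')
  [25] 16/17 → 0 ('')
  [26] 17/0 → 1 ('f')
  [27] 0/12 → 1 ('f')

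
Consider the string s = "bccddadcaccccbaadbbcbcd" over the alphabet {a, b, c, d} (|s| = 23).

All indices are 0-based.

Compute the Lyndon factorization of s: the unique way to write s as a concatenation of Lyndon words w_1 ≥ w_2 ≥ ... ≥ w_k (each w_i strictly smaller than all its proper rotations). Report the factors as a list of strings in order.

emit factor 1: 'bccdd' (i=0, period=5)
emit factor 2: 'adc' (i=5, period=3)
emit factor 3: 'accccb' (i=8, period=6)
emit factor 4: 'aadbbcbcd' (i=14, period=9)

["bccdd", "adc", "accccb", "aadbbcbcd"]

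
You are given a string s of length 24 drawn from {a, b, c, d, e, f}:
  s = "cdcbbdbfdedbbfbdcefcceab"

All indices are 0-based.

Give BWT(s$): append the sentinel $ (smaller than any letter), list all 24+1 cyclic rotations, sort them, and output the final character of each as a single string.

rank  rotation                   last
    0  $cdcbbdbfdedbbfbdcefcceab  b
    1  ab$cdcbbdbfdedbbfbdcefcce  e
    2  b$cdcbbdbfdedbbfbdcefccea  a
    3  bbdbfdedbbfbdcefcceab$cdc  c
    4  bbfbdcefcceab$cdcbbdbfded  d
    5  bdbfdedbbfbdcefcceab$cdcb  b
    6  bdcefcceab$cdcbbdbfdedbbf  f
    7  bfbdcefcceab$cdcbbdbfdedb  b
    8  bfdedbbfbdcefcceab$cdcbbd  d
    9  cbbdbfdedbbfbdcefcceab$cd  d
   10  cceab$cdcbbdbfdedbbfbdcef  f
   11  cdcbbdbfdedbbfbdcefcceab$  $
   12  ceab$cdcbbdbfdedbbfbdcefc  c
   13  cefcceab$cdcbbdbfdedbbfbd  d
   14  dbbfbdcefcceab$cdcbbdbfde  e
   15  dbfdedbbfbdcefcceab$cdcbb  b
   16  dcbbdbfdedbbfbdcefcceab$c  c
   17  dcefcceab$cdcbbdbfdedbbfb  b
   18  dedbbfbdcefcceab$cdcbbdbf  f
   19  eab$cdcbbdbfdedbbfbdcefcc  c
   20  edbbfbdcefcceab$cdcbbdbfd  d
   21  efcceab$cdcbbdbfdedbbfbdc  c
   22  fbdcefcceab$cdcbbdbfdedbb  b
   23  fcceab$cdcbbdbfdedbbfbdce  e
   24  fdedbbfbdcefcceab$cdcbbdb  b

beacdbfbddf$cdebcbfcdcbeb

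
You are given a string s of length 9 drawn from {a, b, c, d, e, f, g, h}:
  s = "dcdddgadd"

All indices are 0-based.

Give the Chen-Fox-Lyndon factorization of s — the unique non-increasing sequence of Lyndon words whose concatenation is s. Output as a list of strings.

["d", "cdddg", "add"]

emit factor 1: 'd' (i=0, period=1)
emit factor 2: 'cdddg' (i=1, period=5)
emit factor 3: 'add' (i=6, period=3)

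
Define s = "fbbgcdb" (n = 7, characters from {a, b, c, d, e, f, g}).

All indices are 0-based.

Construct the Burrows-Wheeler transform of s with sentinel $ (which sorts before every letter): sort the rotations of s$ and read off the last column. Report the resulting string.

bdfbgc$b

rank  rotation  last
    0  $fbbgcdb  b
    1  b$fbbgcd  d
    2  bbgcdb$f  f
    3  bgcdb$fb  b
    4  cdb$fbbg  g
    5  db$fbbgc  c
    6  fbbgcdb$  $
    7  gcdb$fbb  b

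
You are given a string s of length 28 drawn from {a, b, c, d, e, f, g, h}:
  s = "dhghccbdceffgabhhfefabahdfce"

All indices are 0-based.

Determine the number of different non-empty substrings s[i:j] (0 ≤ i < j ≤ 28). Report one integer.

rank | idx | suffix
   0 |  20 | abahdfce
   1 |  13 | abhhfefabahdfce
   2 |  22 | ahdfce
   3 |  21 | bahdfce
   4 |   6 | bdceffgabhhfefabahdfce
   5 |  14 | bhhfefabahdfce
   6 |   5 | cbdceffgabhhfefabahdfce
   7 |   4 | ccbdceffgabhhfefabahdfce
   8 |  26 | ce
   9 |   8 | ceffgabhhfefabahdfce
  10 |   7 | dceffgabhhfefabahdfce
  11 |  24 | dfce
  12 |   0 | dhghccbdceffgabhhfefabahdfce
  13 |  27 | e
  14 |  18 | efabahdfce
  15 |   9 | effgabhhfefabahdfce
  16 |  19 | fabahdfce
  17 |  25 | fce
  18 |  17 | fefabahdfce
  19 |  10 | ffgabhhfefabahdfce
  20 |  11 | fgabhhfefabahdfce
  21 |  12 | gabhhfefabahdfce
  22 |   2 | ghccbdceffgabhhfefabahdfce
  23 |   3 | hccbdceffgabhhfefabahdfce
  24 |  23 | hdfce
  25 |  16 | hfefabahdfce
  26 |   1 | hghccbdceffgabhhfefabahdfce
  27 |  15 | hhfefabahdfce

SA = [20, 13, 22, 21, 6, 14, 5, 4, 26, 8, 7, 24, 0, 27, 18, 9, 19, 25, 17, 10, 11, 12, 2, 3, 23, 16, 1, 15]
rank  pair      lcp
   1  s[20:],s[13:]  2  'ab'
   2  s[13:],s[22:]  1  'a'
   3  s[22:],s[21:]  0  ''
   4  s[21:],s[6:]  1  'b'
   5  s[6:],s[14:]  1  'b'
   6  s[14:],s[5:]  0  ''
   7  s[5:],s[4:]  1  'c'
   8  s[4:],s[26:]  1  'c'
   9  s[26:],s[8:]  2  'ce'
  10  s[8:],s[7:]  0  ''
  11  s[7:],s[24:]  1  'd'
  12  s[24:],s[0:]  1  'd'
  13  s[0:],s[27:]  0  ''
  14  s[27:],s[18:]  1  'e'
  15  s[18:],s[9:]  2  'ef'
  16  s[9:],s[19:]  0  ''
  17  s[19:],s[25:]  1  'f'
  18  s[25:],s[17:]  1  'f'
  19  s[17:],s[10:]  1  'f'
  20  s[10:],s[11:]  1  'f'
  21  s[11:],s[12:]  0  ''
  22  s[12:],s[2:]  1  'g'
  23  s[2:],s[3:]  0  ''
  24  s[3:],s[23:]  1  'h'
  25  s[23:],s[16:]  1  'h'
  26  s[16:],s[1:]  1  'h'
  27  s[1:],s[15:]  1  'h'

n(n+1)/2 = 28·29/2 = 406
Σ LCP = 0 + 2 + 1 + 0 + 1 + 1 + 0 + 1 + 1 + 2 + 0 + 1 + 1 + 0 + 1 + 2 + 0 + 1 + 1 + 1 + 1 + 0 + 1 + 0 + 1 + 1 + 1 + 1 = 23
distinct = 406 − 23 = 383

383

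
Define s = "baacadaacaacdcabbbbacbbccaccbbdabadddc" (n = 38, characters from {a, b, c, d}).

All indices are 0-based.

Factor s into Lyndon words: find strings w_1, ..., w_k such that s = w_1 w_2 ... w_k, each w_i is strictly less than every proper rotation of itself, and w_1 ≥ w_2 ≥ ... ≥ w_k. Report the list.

["b", "aacad", "aacaacdcabbbbacbbccaccbbdabadddc"]

emit factor 1: 'b' (i=0, period=1)
emit factor 2: 'aacad' (i=1, period=5)
emit factor 3: 'aacaacdcabbbbacbbccaccbbdabadddc' (i=6, period=32)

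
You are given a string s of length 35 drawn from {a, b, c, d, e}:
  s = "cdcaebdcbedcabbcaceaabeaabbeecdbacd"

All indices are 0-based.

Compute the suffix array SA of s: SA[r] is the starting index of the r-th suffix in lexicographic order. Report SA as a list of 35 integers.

[23, 19, 12, 24, 20, 32, 16, 3, 31, 13, 25, 14, 5, 21, 8, 26, 11, 15, 2, 7, 33, 29, 0, 17, 34, 30, 10, 1, 6, 22, 18, 4, 28, 9, 27]

rank | idx | suffix
   0 |  23 | aabbeecdbacd
   1 |  19 | aabeaabbeecdbacd
   2 |  12 | abbcaceaabeaabbeecdbacd
   3 |  24 | abbeecdbacd
   4 |  20 | abeaabbeecdbacd
   5 |  32 | acd
   6 |  16 | aceaabeaabbeecdbacd
   7 |   3 | aebdcbedcabbcaceaabeaabbeecdbacd
   8 |  31 | bacd
   9 |  13 | bbcaceaabeaabbeecdbacd
  10 |  25 | bbeecdbacd
  11 |  14 | bcaceaabeaabbeecdbacd
  12 |   5 | bdcbedcabbcaceaabeaabbeecdbacd
  13 |  21 | beaabbeecdbacd
  14 |   8 | bedcabbcaceaabeaabbeecdbacd
  15 |  26 | beecdbacd
  16 |  11 | cabbcaceaabeaabbeecdbacd
  17 |  15 | caceaabeaabbeecdbacd
  18 |   2 | caebdcbedcabbcaceaabeaabbeecdbacd
  19 |   7 | cbedcabbcaceaabeaabbeecdbacd
  20 |  33 | cd
  21 |  29 | cdbacd
  22 |   0 | cdcaebdcbedcabbcaceaabeaabbeecdbacd
  23 |  17 | ceaabeaabbeecdbacd
  24 |  34 | d
  25 |  30 | dbacd
  26 |  10 | dcabbcaceaabeaabbeecdbacd
  27 |   1 | dcaebdcbedcabbcaceaabeaabbeecdbacd
  28 |   6 | dcbedcabbcaceaabeaabbeecdbacd
  29 |  22 | eaabbeecdbacd
  30 |  18 | eaabeaabbeecdbacd
  31 |   4 | ebdcbedcabbcaceaabeaabbeecdbacd
  32 |  28 | ecdbacd
  33 |   9 | edcabbcaceaabeaabbeecdbacd
  34 |  27 | eecdbacd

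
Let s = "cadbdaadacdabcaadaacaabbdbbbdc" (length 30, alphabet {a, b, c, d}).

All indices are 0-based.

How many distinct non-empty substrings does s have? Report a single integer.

rank | idx | suffix
   0 |  20 | aabbdbbbdc
   1 |  17 | aacaabbdbbbdc
   2 |  14 | aadaacaabbdbbbdc
   3 |   5 | aadacdabcaadaacaabbdbbbdc
   4 |  21 | abbdbbbdc
   5 |  11 | abcaadaacaabbdbbbdc
   6 |  18 | acaabbdbbbdc
   7 |   8 | acdabcaadaacaabbdbbbdc
   8 |  15 | adaacaabbdbbbdc
   9 |   6 | adacdabcaadaacaabbdbbbdc
  10 |   1 | adbdaadacdabcaadaacaabbdbbbdc
  11 |  25 | bbbdc
  12 |  22 | bbdbbbdc
  13 |  26 | bbdc
  14 |  12 | bcaadaacaabbdbbbdc
  15 |   3 | bdaadacdabcaadaacaabbdbbbdc
  16 |  23 | bdbbbdc
  17 |  27 | bdc
  18 |  29 | c
  19 |  19 | caabbdbbbdc
  20 |  13 | caadaacaabbdbbbdc
  21 |   0 | cadbdaadacdabcaadaacaabbdbbbdc
  22 |   9 | cdabcaadaacaabbdbbbdc
  23 |  16 | daacaabbdbbbdc
  24 |   4 | daadacdabcaadaacaabbdbbbdc
  25 |  10 | dabcaadaacaabbdbbbdc
  26 |   7 | dacdabcaadaacaabbdbbbdc
  27 |  24 | dbbbdc
  28 |   2 | dbdaadacdabcaadaacaabbdbbbdc
  29 |  28 | dc

SA = [20, 17, 14, 5, 21, 11, 18, 8, 15, 6, 1, 25, 22, 26, 12, 3, 23, 27, 29, 19, 13, 0, 9, 16, 4, 10, 7, 24, 2, 28]
i: (SA[i-1],SA[i]) lcp shared
  1: (20,17) 2 'aa'
  2: (17,14) 2 'aa'
  3: (14,5) 4 'aada'
  4: (5,21) 1 'a'
  5: (21,11) 2 'ab'
  6: (11,18) 1 'a'
  7: (18,8) 2 'ac'
  8: (8,15) 1 'a'
  9: (15,6) 3 'ada'
  10: (6,1) 2 'ad'
  11: (1,25) 0 ''
  12: (25,22) 2 'bb'
  13: (22,26) 3 'bbd'
  14: (26,12) 1 'b'
  15: (12,3) 1 'b'
  16: (3,23) 2 'bd'
  17: (23,27) 2 'bd'
  18: (27,29) 0 ''
  19: (29,19) 1 'c'
  20: (19,13) 3 'caa'
  21: (13,0) 2 'ca'
  22: (0,9) 1 'c'
  23: (9,16) 0 ''
  24: (16,4) 3 'daa'
  25: (4,10) 2 'da'
  26: (10,7) 2 'da'
  27: (7,24) 1 'd'
  28: (24,2) 2 'db'
  29: (2,28) 1 'd'

n(n+1)/2 = 30·31/2 = 465
Σ LCP = 0 + 2 + 2 + 4 + 1 + 2 + 1 + 2 + 1 + 3 + 2 + 0 + 2 + 3 + 1 + 1 + 2 + 2 + 0 + 1 + 3 + 2 + 1 + 0 + 3 + 2 + 2 + 1 + 2 + 1 = 49
distinct = 465 − 49 = 416

416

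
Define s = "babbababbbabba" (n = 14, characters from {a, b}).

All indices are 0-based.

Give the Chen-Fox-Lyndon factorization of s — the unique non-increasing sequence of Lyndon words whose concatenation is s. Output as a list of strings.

["b", "abb", "ababbbabb", "a"]

emit factor 1: 'b' (i=0, period=1)
emit factor 2: 'abb' (i=1, period=3)
emit factor 3: 'ababbbabb' (i=4, period=9)
emit factor 4: 'a' (i=13, period=1)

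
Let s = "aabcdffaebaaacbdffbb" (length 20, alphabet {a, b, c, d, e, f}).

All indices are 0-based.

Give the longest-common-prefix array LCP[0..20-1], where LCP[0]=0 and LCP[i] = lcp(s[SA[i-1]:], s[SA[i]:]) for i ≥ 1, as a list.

[0, 2, 2, 1, 1, 1, 0, 1, 1, 1, 1, 0, 1, 0, 3, 0, 0, 1, 1, 2]

sorted suffixes:
  #0 SA[0]=10  'aaacbdffbb'
  #1 SA[1]=0  'aabcdffaebaaacbdffbb'
  #2 SA[2]=11  'aacbdffbb'
  #3 SA[3]=1  'abcdffaebaaacbdffbb'
  #4 SA[4]=12  'acbdffbb'
  #5 SA[5]=7  'aebaaacbdffbb'
  #6 SA[6]=19  'b'
  #7 SA[7]=9  'baaacbdffbb'
  #8 SA[8]=18  'bb'
  #9 SA[9]=2  'bcdffaebaaacbdffbb'
  #10 SA[10]=14  'bdffbb'
  #11 SA[11]=13  'cbdffbb'
  #12 SA[12]=3  'cdffaebaaacbdffbb'
  #13 SA[13]=4  'dffaebaaacbdffbb'
  #14 SA[14]=15  'dffbb'
  #15 SA[15]=8  'ebaaacbdffbb'
  #16 SA[16]=6  'faebaaacbdffbb'
  #17 SA[17]=17  'fbb'
  #18 SA[18]=5  'ffaebaaacbdffbb'
  #19 SA[19]=16  'ffbb'

SA = [10, 0, 11, 1, 12, 7, 19, 9, 18, 2, 14, 13, 3, 4, 15, 8, 6, 17, 5, 16]
rank  pair      lcp
   1  s[10:],s[0:]  2  'aa'
   2  s[0:],s[11:]  2  'aa'
   3  s[11:],s[1:]  1  'a'
   4  s[1:],s[12:]  1  'a'
   5  s[12:],s[7:]  1  'a'
   6  s[7:],s[19:]  0  ''
   7  s[19:],s[9:]  1  'b'
   8  s[9:],s[18:]  1  'b'
   9  s[18:],s[2:]  1  'b'
  10  s[2:],s[14:]  1  'b'
  11  s[14:],s[13:]  0  ''
  12  s[13:],s[3:]  1  'c'
  13  s[3:],s[4:]  0  ''
  14  s[4:],s[15:]  3  'dff'
  15  s[15:],s[8:]  0  ''
  16  s[8:],s[6:]  0  ''
  17  s[6:],s[17:]  1  'f'
  18  s[17:],s[5:]  1  'f'
  19  s[5:],s[16:]  2  'ff'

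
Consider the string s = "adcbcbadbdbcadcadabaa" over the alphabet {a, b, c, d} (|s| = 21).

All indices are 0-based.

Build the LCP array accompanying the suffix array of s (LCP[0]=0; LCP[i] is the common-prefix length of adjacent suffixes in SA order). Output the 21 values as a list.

sorted suffixes:
  #0 SA[0]=20  'a'
  #1 SA[1]=19  'aa'
  #2 SA[2]=17  'abaa'
  #3 SA[3]=15  'adabaa'
  #4 SA[4]=6  'adbdbcadcadabaa'
  #5 SA[5]=12  'adcadabaa'
  #6 SA[6]=0  'adcbcbadbdbcadcadabaa'
  #7 SA[7]=18  'baa'
  #8 SA[8]=5  'badbdbcadcadabaa'
  #9 SA[9]=10  'bcadcadabaa'
  #10 SA[10]=3  'bcbadbdbcadcadabaa'
  #11 SA[11]=8  'bdbcadcadabaa'
  #12 SA[12]=14  'cadabaa'
  #13 SA[13]=11  'cadcadabaa'
  #14 SA[14]=4  'cbadbdbcadcadabaa'
  #15 SA[15]=2  'cbcbadbdbcadcadabaa'
  #16 SA[16]=16  'dabaa'
  #17 SA[17]=9  'dbcadcadabaa'
  #18 SA[18]=7  'dbdbcadcadabaa'
  #19 SA[19]=13  'dcadabaa'
  #20 SA[20]=1  'dcbcbadbdbcadcadabaa'

SA = [20, 19, 17, 15, 6, 12, 0, 18, 5, 10, 3, 8, 14, 11, 4, 2, 16, 9, 7, 13, 1]
i: (SA[i-1],SA[i]) lcp shared
  1: (20,19) 1 'a'
  2: (19,17) 1 'a'
  3: (17,15) 1 'a'
  4: (15,6) 2 'ad'
  5: (6,12) 2 'ad'
  6: (12,0) 3 'adc'
  7: (0,18) 0 ''
  8: (18,5) 2 'ba'
  9: (5,10) 1 'b'
  10: (10,3) 2 'bc'
  11: (3,8) 1 'b'
  12: (8,14) 0 ''
  13: (14,11) 3 'cad'
  14: (11,4) 1 'c'
  15: (4,2) 2 'cb'
  16: (2,16) 0 ''
  17: (16,9) 1 'd'
  18: (9,7) 2 'db'
  19: (7,13) 1 'd'
  20: (13,1) 2 'dc'

[0, 1, 1, 1, 2, 2, 3, 0, 2, 1, 2, 1, 0, 3, 1, 2, 0, 1, 2, 1, 2]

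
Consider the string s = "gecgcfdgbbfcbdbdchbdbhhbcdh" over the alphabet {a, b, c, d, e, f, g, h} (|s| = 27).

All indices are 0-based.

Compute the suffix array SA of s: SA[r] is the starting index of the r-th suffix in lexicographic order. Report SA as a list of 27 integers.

rank | idx | suffix
   0 |   8 | bbfcbdbdchbdbhhbcdh
   1 |  23 | bcdh
   2 |  12 | bdbdchbdbhhbcdh
   3 |  18 | bdbhhbcdh
   4 |  14 | bdchbdbhhbcdh
   5 |   9 | bfcbdbdchbdbhhbcdh
   6 |  20 | bhhbcdh
   7 |  11 | cbdbdchbdbhhbcdh
   8 |  24 | cdh
   9 |   4 | cfdgbbfcbdbdchbdbhhbcdh
  10 |   2 | cgcfdgbbfcbdbdchbdbhhbcdh
  11 |  16 | chbdbhhbcdh
  12 |  13 | dbdchbdbhhbcdh
  13 |  19 | dbhhbcdh
  14 |  15 | dchbdbhhbcdh
  15 |   6 | dgbbfcbdbdchbdbhhbcdh
  16 |  25 | dh
  17 |   1 | ecgcfdgbbfcbdbdchbdbhhbcdh
  18 |  10 | fcbdbdchbdbhhbcdh
  19 |   5 | fdgbbfcbdbdchbdbhhbcdh
  20 |   7 | gbbfcbdbdchbdbhhbcdh
  21 |   3 | gcfdgbbfcbdbdchbdbhhbcdh
  22 |   0 | gecgcfdgbbfcbdbdchbdbhhbcdh
  23 |  26 | h
  24 |  22 | hbcdh
  25 |  17 | hbdbhhbcdh
  26 |  21 | hhbcdh

[8, 23, 12, 18, 14, 9, 20, 11, 24, 4, 2, 16, 13, 19, 15, 6, 25, 1, 10, 5, 7, 3, 0, 26, 22, 17, 21]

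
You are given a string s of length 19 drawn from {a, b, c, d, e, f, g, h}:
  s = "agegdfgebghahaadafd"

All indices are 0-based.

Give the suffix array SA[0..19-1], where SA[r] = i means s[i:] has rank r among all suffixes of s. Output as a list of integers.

[13, 14, 16, 0, 11, 8, 18, 15, 4, 7, 2, 17, 5, 3, 6, 1, 9, 12, 10]

rank | idx | suffix
   0 |  13 | aadafd
   1 |  14 | adafd
   2 |  16 | afd
   3 |   0 | agegdfgebghahaadafd
   4 |  11 | ahaadafd
   5 |   8 | bghahaadafd
   6 |  18 | d
   7 |  15 | dafd
   8 |   4 | dfgebghahaadafd
   9 |   7 | ebghahaadafd
  10 |   2 | egdfgebghahaadafd
  11 |  17 | fd
  12 |   5 | fgebghahaadafd
  13 |   3 | gdfgebghahaadafd
  14 |   6 | gebghahaadafd
  15 |   1 | gegdfgebghahaadafd
  16 |   9 | ghahaadafd
  17 |  12 | haadafd
  18 |  10 | hahaadafd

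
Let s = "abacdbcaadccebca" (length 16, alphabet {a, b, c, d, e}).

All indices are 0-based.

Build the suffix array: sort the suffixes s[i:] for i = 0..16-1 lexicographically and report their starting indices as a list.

[15, 7, 0, 2, 8, 1, 13, 5, 14, 6, 10, 3, 11, 4, 9, 12]

rank | idx | suffix
   0 |  15 | a
   1 |   7 | aadccebca
   2 |   0 | abacdbcaadccebca
   3 |   2 | acdbcaadccebca
   4 |   8 | adccebca
   5 |   1 | bacdbcaadccebca
   6 |  13 | bca
   7 |   5 | bcaadccebca
   8 |  14 | ca
   9 |   6 | caadccebca
  10 |  10 | ccebca
  11 |   3 | cdbcaadccebca
  12 |  11 | cebca
  13 |   4 | dbcaadccebca
  14 |   9 | dccebca
  15 |  12 | ebca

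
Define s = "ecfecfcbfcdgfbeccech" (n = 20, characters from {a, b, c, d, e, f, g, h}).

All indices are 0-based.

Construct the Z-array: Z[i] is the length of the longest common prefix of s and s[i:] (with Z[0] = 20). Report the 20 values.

Z[0]=20
i=1: fresh scan; Z[1]=0
i=2: fresh scan; Z[2]=0
i=3: fresh scan; Z[3]=3 scan→box=[3,6)
i=4: min(r-i=2, Z[1]=0)=0; Z[4]=0
i=5: min(r-i=1, Z[2]=0)=0; Z[5]=0
i=6: fresh scan; Z[6]=0
i=7: fresh scan; Z[7]=0
i=8: fresh scan; Z[8]=0
i=9: fresh scan; Z[9]=0
i=10: fresh scan; Z[10]=0
i=11: fresh scan; Z[11]=0
i=12: fresh scan; Z[12]=0
i=13: fresh scan; Z[13]=0
i=14: fresh scan; Z[14]=2 scan→box=[14,16)
i=15: min(r-i=1, Z[1]=0)=0; Z[15]=0
i=16: fresh scan; Z[16]=0
i=17: fresh scan; Z[17]=2 scan→box=[17,19)
i=18: min(r-i=1, Z[1]=0)=0; Z[18]=0
i=19: fresh scan; Z[19]=0

[20, 0, 0, 3, 0, 0, 0, 0, 0, 0, 0, 0, 0, 0, 2, 0, 0, 2, 0, 0]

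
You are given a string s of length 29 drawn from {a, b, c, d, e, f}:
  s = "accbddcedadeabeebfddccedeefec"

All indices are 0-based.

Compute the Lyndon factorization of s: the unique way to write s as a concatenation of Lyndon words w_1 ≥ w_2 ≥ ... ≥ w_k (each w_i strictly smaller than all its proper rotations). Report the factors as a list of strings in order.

["accbddcedade", "abeebfddccedeefec"]

emit factor 1: 'accbddcedade' (i=0, period=12)
emit factor 2: 'abeebfddccedeefec' (i=12, period=17)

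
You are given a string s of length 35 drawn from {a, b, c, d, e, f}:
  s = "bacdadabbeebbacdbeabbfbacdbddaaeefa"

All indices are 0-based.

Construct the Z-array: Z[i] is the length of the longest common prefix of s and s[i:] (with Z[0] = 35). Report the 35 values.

Z[0]=35
i=1: outside box; Z[1]=0
i=2: outside box; Z[2]=0
i=3: outside box; Z[3]=0
i=4: outside box; Z[4]=0
i=5: outside box; Z[5]=0
i=6: outside box; Z[6]=0
i=7: outside box; Z[7]=1 scan→box=[7,8)
i=8: outside box; Z[8]=1 scan→box=[8,9)
i=9: outside box; Z[9]=0
i=10: outside box; Z[10]=0
i=11: outside box; Z[11]=1 scan→box=[11,12)
i=12: outside box; Z[12]=4 scan→box=[12,16)
i=13: min(r-i=3, Z[1]=0)=0; Z[13]=0
i=14: min(r-i=2, Z[2]=0)=0; Z[14]=0
i=15: min(r-i=1, Z[3]=0)=0; Z[15]=0
i=16: outside box; Z[16]=1 scan→box=[16,17)
i=17: outside box; Z[17]=0
i=18: outside box; Z[18]=0
i=19: outside box; Z[19]=1 scan→box=[19,20)
i=20: outside box; Z[20]=1 scan→box=[20,21)
i=21: outside box; Z[21]=0
i=22: outside box; Z[22]=4 scan→box=[22,26)
i=23: min(r-i=3, Z[1]=0)=0; Z[23]=0
i=24: min(r-i=2, Z[2]=0)=0; Z[24]=0
i=25: min(r-i=1, Z[3]=0)=0; Z[25]=0
i=26: outside box; Z[26]=1 scan→box=[26,27)
i=27: outside box; Z[27]=0
i=28: outside box; Z[28]=0
i=29: outside box; Z[29]=0
i=30: outside box; Z[30]=0
i=31: outside box; Z[31]=0
i=32: outside box; Z[32]=0
i=33: outside box; Z[33]=0
i=34: outside box; Z[34]=0

[35, 0, 0, 0, 0, 0, 0, 1, 1, 0, 0, 1, 4, 0, 0, 0, 1, 0, 0, 1, 1, 0, 4, 0, 0, 0, 1, 0, 0, 0, 0, 0, 0, 0, 0]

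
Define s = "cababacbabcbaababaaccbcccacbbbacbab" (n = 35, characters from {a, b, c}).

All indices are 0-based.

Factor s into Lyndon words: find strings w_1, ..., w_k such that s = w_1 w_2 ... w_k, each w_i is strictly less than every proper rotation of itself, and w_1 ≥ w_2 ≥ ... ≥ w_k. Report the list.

["c", "ababacbabcb", "aababaaccbcccacbbbacbab"]

emit factor 1: 'c' (i=0, period=1)
emit factor 2: 'ababacbabcb' (i=1, period=11)
emit factor 3: 'aababaaccbcccacbbbacbab' (i=12, period=23)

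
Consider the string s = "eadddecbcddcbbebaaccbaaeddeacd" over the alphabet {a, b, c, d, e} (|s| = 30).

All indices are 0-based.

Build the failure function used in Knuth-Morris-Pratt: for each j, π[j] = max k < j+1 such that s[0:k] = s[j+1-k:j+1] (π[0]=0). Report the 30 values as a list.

[0, 0, 0, 0, 0, 1, 0, 0, 0, 0, 0, 0, 0, 0, 1, 0, 0, 0, 0, 0, 0, 0, 0, 1, 0, 0, 1, 2, 0, 0]

π[0] = 0
j=1 s[j]='a': π[1]=0 (border '')
j=2 s[j]='d': π[2]=0 (border '')
j=3 s[j]='d': π[3]=0 (border '')
j=4 s[j]='d': π[4]=0 (border '')
j=5 s[j]='e': π[5]=1 (border 'e')
j=6 s[j]='c': k: 1→0; π[6]=0 (border '')
j=7 s[j]='b': π[7]=0 (border '')
j=8 s[j]='c': π[8]=0 (border '')
j=9 s[j]='d': π[9]=0 (border '')
j=10 s[j]='d': π[10]=0 (border '')
j=11 s[j]='c': π[11]=0 (border '')
j=12 s[j]='b': π[12]=0 (border '')
j=13 s[j]='b': π[13]=0 (border '')
j=14 s[j]='e': π[14]=1 (border 'e')
j=15 s[j]='b': k: 1→0; π[15]=0 (border '')
j=16 s[j]='a': π[16]=0 (border '')
j=17 s[j]='a': π[17]=0 (border '')
j=18 s[j]='c': π[18]=0 (border '')
j=19 s[j]='c': π[19]=0 (border '')
j=20 s[j]='b': π[20]=0 (border '')
j=21 s[j]='a': π[21]=0 (border '')
j=22 s[j]='a': π[22]=0 (border '')
j=23 s[j]='e': π[23]=1 (border 'e')
j=24 s[j]='d': k: 1→0; π[24]=0 (border '')
j=25 s[j]='d': π[25]=0 (border '')
j=26 s[j]='e': π[26]=1 (border 'e')
j=27 s[j]='a': π[27]=2 (border 'ea')
j=28 s[j]='c': k: 2→0; π[28]=0 (border '')
j=29 s[j]='d': π[29]=0 (border '')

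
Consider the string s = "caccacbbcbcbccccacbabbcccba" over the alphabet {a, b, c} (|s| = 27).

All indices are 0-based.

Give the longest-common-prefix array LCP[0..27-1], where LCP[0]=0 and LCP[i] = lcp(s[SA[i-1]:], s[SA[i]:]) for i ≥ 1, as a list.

rank | idx | suffix
   0 |  26 | a
   1 |  19 | abbcccba
   2 |  16 | acbabbcccba
   3 |   4 | acbbcbcbccccacbabbcccba
   4 |   1 | accacbbcbcbccccacbabbcccba
   5 |  25 | ba
   6 |  18 | babbcccba
   7 |   6 | bbcbcbccccacbabbcccba
   8 |  20 | bbcccba
   9 |   7 | bcbcbccccacbabbcccba
  10 |   9 | bcbccccacbabbcccba
  11 |  21 | bcccba
  12 |  11 | bccccacbabbcccba
  13 |  15 | cacbabbcccba
  14 |   3 | cacbbcbcbccccacbabbcccba
  15 |   0 | caccacbbcbcbccccacbabbcccba
  16 |  24 | cba
  17 |  17 | cbabbcccba
  18 |   5 | cbbcbcbccccacbabbcccba
  19 |   8 | cbcbccccacbabbcccba
  20 |  10 | cbccccacbabbcccba
  21 |  14 | ccacbabbcccba
  22 |   2 | ccacbbcbcbccccacbabbcccba
  23 |  23 | ccba
  24 |  13 | cccacbabbcccba
  25 |  22 | cccba
  26 |  12 | ccccacbabbcccba

SA = [26, 19, 16, 4, 1, 25, 18, 6, 20, 7, 9, 21, 11, 15, 3, 0, 24, 17, 5, 8, 10, 14, 2, 23, 13, 22, 12]
[i] adj suffixes → lcp
  [1] 26/19 → 1 ('a')
  [2] 19/16 → 1 ('a')
  [3] 16/4 → 3 ('acb')
  [4] 4/1 → 2 ('ac')
  [5] 1/25 → 0 ('')
  [6] 25/18 → 2 ('ba')
  [7] 18/6 → 1 ('b')
  [8] 6/20 → 3 ('bbc')
  [9] 20/7 → 1 ('b')
  [10] 7/9 → 4 ('bcbc')
  [11] 9/21 → 2 ('bc')
  [12] 21/11 → 4 ('bccc')
  [13] 11/15 → 0 ('')
  [14] 15/3 → 4 ('cacb')
  [15] 3/0 → 3 ('cac')
  [16] 0/24 → 1 ('c')
  [17] 24/17 → 3 ('cba')
  [18] 17/5 → 2 ('cb')
  [19] 5/8 → 2 ('cb')
  [20] 8/10 → 3 ('cbc')
  [21] 10/14 → 1 ('c')
  [22] 14/2 → 5 ('ccacb')
  [23] 2/23 → 2 ('cc')
  [24] 23/13 → 2 ('cc')
  [25] 13/22 → 3 ('ccc')
  [26] 22/12 → 3 ('ccc')

[0, 1, 1, 3, 2, 0, 2, 1, 3, 1, 4, 2, 4, 0, 4, 3, 1, 3, 2, 2, 3, 1, 5, 2, 2, 3, 3]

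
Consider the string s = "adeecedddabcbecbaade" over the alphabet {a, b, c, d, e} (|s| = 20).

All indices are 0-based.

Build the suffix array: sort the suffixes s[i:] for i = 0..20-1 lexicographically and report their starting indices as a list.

rank→(start, suffix):
  0 → (16, 'aade')
  1 → (9, 'abcbecbaade')
  2 → (17, 'ade')
  3 → (0, 'adeecedddabcbecbaade')
  4 → (15, 'baade')
  5 → (10, 'bcbecbaade')
  6 → (12, 'becbaade')
  7 → (14, 'cbaade')
  8 → (11, 'cbecbaade')
  9 → (4, 'cedddabcbecbaade')
  10 → (8, 'dabcbecbaade')
  11 → (7, 'ddabcbecbaade')
  12 → (6, 'dddabcbecbaade')
  13 → (18, 'de')
  14 → (1, 'deecedddabcbecbaade')
  15 → (19, 'e')
  16 → (13, 'ecbaade')
  17 → (3, 'ecedddabcbecbaade')
  18 → (5, 'edddabcbecbaade')
  19 → (2, 'eecedddabcbecbaade')

[16, 9, 17, 0, 15, 10, 12, 14, 11, 4, 8, 7, 6, 18, 1, 19, 13, 3, 5, 2]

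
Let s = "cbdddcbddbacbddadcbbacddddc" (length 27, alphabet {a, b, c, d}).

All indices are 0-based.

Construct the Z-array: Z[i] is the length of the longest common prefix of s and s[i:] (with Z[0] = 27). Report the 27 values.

[27, 0, 0, 0, 0, 4, 0, 0, 0, 0, 0, 4, 0, 0, 0, 0, 0, 2, 0, 0, 0, 1, 0, 0, 0, 0, 1]

Z[0]=27
i=1: i≥r, start 0; Z[1]=0
i=2: i≥r, start 0; Z[2]=0
i=3: i≥r, start 0; Z[3]=0
i=4: i≥r, start 0; Z[4]=0
i=5: i≥r, start 0; Z[5]=4 scan→box=[5,9)
i=6: min(r-i=3, Z[1]=0)=0; Z[6]=0
i=7: min(r-i=2, Z[2]=0)=0; Z[7]=0
i=8: min(r-i=1, Z[3]=0)=0; Z[8]=0
i=9: i≥r, start 0; Z[9]=0
i=10: i≥r, start 0; Z[10]=0
i=11: i≥r, start 0; Z[11]=4 scan→box=[11,15)
i=12: min(r-i=3, Z[1]=0)=0; Z[12]=0
i=13: min(r-i=2, Z[2]=0)=0; Z[13]=0
i=14: min(r-i=1, Z[3]=0)=0; Z[14]=0
i=15: i≥r, start 0; Z[15]=0
i=16: i≥r, start 0; Z[16]=0
i=17: i≥r, start 0; Z[17]=2 scan→box=[17,19)
i=18: min(r-i=1, Z[1]=0)=0; Z[18]=0
i=19: i≥r, start 0; Z[19]=0
i=20: i≥r, start 0; Z[20]=0
i=21: i≥r, start 0; Z[21]=1 scan→box=[21,22)
i=22: i≥r, start 0; Z[22]=0
i=23: i≥r, start 0; Z[23]=0
i=24: i≥r, start 0; Z[24]=0
i=25: i≥r, start 0; Z[25]=0
i=26: i≥r, start 0; Z[26]=1 scan→box=[26,27)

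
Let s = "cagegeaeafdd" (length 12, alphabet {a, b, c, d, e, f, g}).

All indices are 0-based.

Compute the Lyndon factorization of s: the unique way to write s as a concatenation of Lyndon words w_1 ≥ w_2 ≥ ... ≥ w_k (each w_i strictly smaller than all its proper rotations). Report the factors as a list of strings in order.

["c", "agege", "aeafdd"]

emit factor 1: 'c' (i=0, period=1)
emit factor 2: 'agege' (i=1, period=5)
emit factor 3: 'aeafdd' (i=6, period=6)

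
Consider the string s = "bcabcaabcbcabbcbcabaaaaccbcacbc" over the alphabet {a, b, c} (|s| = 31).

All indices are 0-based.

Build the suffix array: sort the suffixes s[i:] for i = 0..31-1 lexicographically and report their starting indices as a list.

rank→(start, suffix):
  0 → (19, 'aaaaccbcacbc')
  1 → (20, 'aaaccbcacbc')
  2 → (5, 'aabcbcabbcbcabaaaaccbcacbc')
  3 → (21, 'aaccbcacbc')
  4 → (17, 'abaaaaccbcacbc')
  5 → (11, 'abbcbcabaaaaccbcacbc')
  6 → (2, 'abcaabcbcabbcbcabaaaaccbcacbc')
  7 → (6, 'abcbcabbcbcabaaaaccbcacbc')
  8 → (27, 'acbc')
  9 → (22, 'accbcacbc')
  10 → (18, 'baaaaccbcacbc')
  11 → (12, 'bbcbcabaaaaccbcacbc')
  12 → (29, 'bc')
  13 → (3, 'bcaabcbcabbcbcabaaaaccbcacbc')
  14 → (15, 'bcabaaaaccbcacbc')
  15 → (9, 'bcabbcbcabaaaaccbcacbc')
  16 → (0, 'bcabcaabcbcabbcbcabaaaaccbcacbc')
  17 → (25, 'bcacbc')
  18 → (13, 'bcbcabaaaaccbcacbc')
  19 → (7, 'bcbcabbcbcabaaaaccbcacbc')
  20 → (30, 'c')
  21 → (4, 'caabcbcabbcbcabaaaaccbcacbc')
  22 → (16, 'cabaaaaccbcacbc')
  23 → (10, 'cabbcbcabaaaaccbcacbc')
  24 → (1, 'cabcaabcbcabbcbcabaaaaccbcacbc')
  25 → (26, 'cacbc')
  26 → (28, 'cbc')
  27 → (14, 'cbcabaaaaccbcacbc')
  28 → (8, 'cbcabbcbcabaaaaccbcacbc')
  29 → (24, 'cbcacbc')
  30 → (23, 'ccbcacbc')

[19, 20, 5, 21, 17, 11, 2, 6, 27, 22, 18, 12, 29, 3, 15, 9, 0, 25, 13, 7, 30, 4, 16, 10, 1, 26, 28, 14, 8, 24, 23]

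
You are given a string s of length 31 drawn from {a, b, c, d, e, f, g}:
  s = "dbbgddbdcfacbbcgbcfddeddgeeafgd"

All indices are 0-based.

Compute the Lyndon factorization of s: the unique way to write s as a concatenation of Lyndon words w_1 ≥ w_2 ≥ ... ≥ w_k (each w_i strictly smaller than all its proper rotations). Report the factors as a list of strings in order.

["d", "bbgddbdcf", "acbbcgbcfddeddgeeafgd"]

emit factor 1: 'd' (i=0, period=1)
emit factor 2: 'bbgddbdcf' (i=1, period=9)
emit factor 3: 'acbbcgbcfddeddgeeafgd' (i=10, period=21)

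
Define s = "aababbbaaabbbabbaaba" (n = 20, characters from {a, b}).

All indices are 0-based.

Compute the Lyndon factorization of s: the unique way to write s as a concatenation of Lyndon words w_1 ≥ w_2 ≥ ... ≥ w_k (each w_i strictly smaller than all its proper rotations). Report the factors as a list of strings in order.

emit factor 1: 'aababbb' (i=0, period=7)
emit factor 2: 'aaabbbabbaab' (i=7, period=12)
emit factor 3: 'a' (i=19, period=1)

["aababbb", "aaabbbabbaab", "a"]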